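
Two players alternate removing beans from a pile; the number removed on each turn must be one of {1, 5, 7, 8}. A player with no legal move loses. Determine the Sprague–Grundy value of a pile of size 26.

G(0) = 0
G(1) = mex{0} = 1
G(2) = mex{1} = 0
G(3) = mex{0} = 1
G(4) = mex{1} = 0
G(5) = mex{0,0} = 1
G(6) = mex{1,1} = 0
G(7) = mex{0,0,0} = 1
G(8) = mex{1,1,1,0} = 2
G(9) = mex{2,0,0,1} = 3
G(10) = mex{3,1,1,0} = 2
G(11) = mex{2,0,0,1} = 3
G(12) = mex{3,1,1,0} = 2
G(13) = mex{2,2,0,1} = 3
G(14) = mex{3,3,1,0} = 2
G(15) = mex{2,2,2,1} = 0
G(16) = mex{0,3,3,2} = 1
G(17) = mex{1,2,2,3} = 0
G(18) = mex{0,3,3,2} = 1
G(19) = mex{1,2,2,3} = 0
G(20) = mex{0,0,3,2} = 1
G(21) = mex{1,1,2,3} = 0
G(22) = mex{0,0,0,2} = 1
G(23) = mex{1,1,1,0} = 2
G(24) = mex{2,0,0,1} = 3
G(25) = mex{3,1,1,0} = 2
G(26) = mex{2,0,0,1} = 3

3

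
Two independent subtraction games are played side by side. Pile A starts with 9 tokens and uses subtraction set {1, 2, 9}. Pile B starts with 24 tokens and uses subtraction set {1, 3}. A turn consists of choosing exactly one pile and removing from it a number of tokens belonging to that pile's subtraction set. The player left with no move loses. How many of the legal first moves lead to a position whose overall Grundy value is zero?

1

Pile A, S = {1, 2, 9}:
n : 0 1 2 3 4 5 6 7 8 9
G : 0 1 2 0 1 2 0 1 2 3
G_A(9) = 3.
Pile B, S = {1, 3}:
G(0) = 0
G(1) = mex{0} = 1
G(2) = mex{1} = 0
G(3) = mex{0,0} = 1
G(4) = mex{1,1} = 0
G(5) = mex{0,0} = 1
G(6) = mex{1,1} = 0
G(7) = mex{0,0} = 1
G(8) = mex{1,1} = 0
G(9) = mex{0,0} = 1
G(10) = mex{1,1} = 0
G(11) = mex{0,0} = 1
G(12) = mex{1,1} = 0
G(13) = mex{0,0} = 1
G(14) = mex{1,1} = 0
G(15) = mex{0,0} = 1
G(16) = mex{1,1} = 0
G(17) = mex{0,0} = 1
G(18) = mex{1,1} = 0
G(19) = mex{0,0} = 1
G(20) = mex{1,1} = 0
G(21) = mex{0,0} = 1
G(22) = mex{1,1} = 0
G(23) = mex{0,0} = 1
G(24) = mex{1,1} = 0
G_B(24) = 0.
Combined Grundy value = 3 ⊕ 0 = 3.
A winning move leaves total XOR = 0, i.e. changes one component's Grundy value g to g ⊕ X where X is the current total.
Pile A: need g' = 3⊕3 = 0. Options: 9−1→G=2, 9−2→G=1, 9−9→G=0. Hits: 1.
Pile B: need g' = 0⊕3 = 3. Options: 24−1→G=1, 24−3→G=1. Hits: 0.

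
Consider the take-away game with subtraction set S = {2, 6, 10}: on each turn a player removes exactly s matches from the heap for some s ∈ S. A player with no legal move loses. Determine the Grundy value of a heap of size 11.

1

G(0) = 0
G(1) = mex{} = 0
G(2) = mex{0} = 1
G(3) = mex{0} = 1
G(4) = mex{1} = 0
G(5) = mex{1} = 0
G(6) = mex{0,0} = 1
G(7) = mex{0,0} = 1
G(8) = mex{1,1} = 0
G(9) = mex{1,1} = 0
G(10) = mex{0,0,0} = 1
G(11) = mex{0,0,0} = 1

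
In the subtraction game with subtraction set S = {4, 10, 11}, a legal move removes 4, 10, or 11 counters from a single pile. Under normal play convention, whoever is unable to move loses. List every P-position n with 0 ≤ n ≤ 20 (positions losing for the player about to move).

0, 1, 2, 3, 8, 9, 15, 16, 17

n :  0  1  2  3  4  5  6  7  8  9 10 11 12 13 14 15 16 17 18 19 20
G :  0  0  0  0  1  1  1  1  0  0  2  2  1  1  3  0  0  0  2  1  1
P-positions are exactly the n with G(n) = 0.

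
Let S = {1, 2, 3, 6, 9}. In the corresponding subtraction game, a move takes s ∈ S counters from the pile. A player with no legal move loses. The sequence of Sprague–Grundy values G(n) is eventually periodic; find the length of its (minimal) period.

4

G(0) = 0
G(1) = mex{0} = 1
G(2) = mex{1,0} = 2
G(3) = mex{2,1,0} = 3
G(4) = mex{3,2,1} = 0
G(5) = mex{0,3,2} = 1
G(6) = mex{1,0,3,0} = 2
G(7) = mex{2,1,0,1} = 3
G(8) = mex{3,2,1,2} = 0
G(9) = mex{0,3,2,3,0} = 1
G(10) = mex{1,0,3,0,1} = 2
G(11) = mex{2,1,0,1,2} = 3
G(12) = mex{3,2,1,2,3} = 0
G(13) = mex{0,3,2,3,0} = 1
G(14) = mex{1,0,3,0,1} = 2
G(n+4) = G(n) holds for n = 0,…,8 (a full window of length max(S) = 9), so the sequence is purely periodic with period 4.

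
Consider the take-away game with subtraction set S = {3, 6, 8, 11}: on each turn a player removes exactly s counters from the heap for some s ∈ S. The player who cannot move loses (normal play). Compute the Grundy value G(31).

1

G(0) = 0
G(1) = mex{} = 0
G(2) = mex{} = 0
G(3) = mex{0} = 1
G(4) = mex{0} = 1
G(5) = mex{0} = 1
G(6) = mex{1,0} = 2
G(7) = mex{1,0} = 2
G(8) = mex{1,0,0} = 2
G(9) = mex{2,1,0} = 3
G(10) = mex{2,1,0} = 3
G(11) = mex{2,1,1,0} = 3
G(12) = mex{3,2,1,0} = 4
G(13) = mex{3,2,1,0} = 4
G(14) = mex{3,2,2,1} = 0
G(15) = mex{4,3,2,1} = 0
G(16) = mex{4,3,2,1} = 0
G(17) = mex{0,3,3,2} = 1
G(18) = mex{0,4,3,2} = 1
G(19) = mex{0,4,3,2} = 1
G(20) = mex{1,0,4,3} = 2
G(21) = mex{1,0,4,3} = 2
G(22) = mex{1,0,0,3} = 2
G(23) = mex{2,1,0,4} = 3
G(24) = mex{2,1,0,4} = 3
G(25) = mex{2,1,1,0} = 3
G(26) = mex{3,2,1,0} = 4
G(27) = mex{3,2,1,0} = 4
G(28) = mex{3,2,2,1} = 0
G(29) = mex{4,3,2,1} = 0
G(30) = mex{4,3,2,1} = 0
G(31) = mex{0,3,3,2} = 1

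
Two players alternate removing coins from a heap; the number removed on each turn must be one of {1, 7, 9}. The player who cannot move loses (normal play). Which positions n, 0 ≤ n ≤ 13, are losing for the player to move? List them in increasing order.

0, 2, 4, 6, 8, 10, 12

n :  0  1  2  3  4  5  6  7  8  9 10 11 12 13
G :  0  1  0  1  0  1  0  1  0  1  0  1  0  1
P-positions are exactly the n with G(n) = 0.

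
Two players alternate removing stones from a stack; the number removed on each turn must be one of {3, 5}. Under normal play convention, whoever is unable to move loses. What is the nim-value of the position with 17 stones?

0

n :  0  1  2  3  4  5  6  7  8  9 10 11 12 13 14 15 16 17
G :  0  0  0  1  1  1  2  2  0  0  0  1  1  1  2  2  0  0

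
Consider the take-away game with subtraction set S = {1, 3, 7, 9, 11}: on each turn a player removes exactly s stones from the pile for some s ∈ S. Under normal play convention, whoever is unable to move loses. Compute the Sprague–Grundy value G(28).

n :  0  1  2  3  4  5  6  7  8  9 10 11 12 13 14 15 16 17 18 19 20 21 22 23 24 25 26 27 28
G :  0  1  0  1  0  1  0  1  0  1  0  1  0  1  0  1  0  1  0  1  0  1  0  1  0  1  0  1  0

0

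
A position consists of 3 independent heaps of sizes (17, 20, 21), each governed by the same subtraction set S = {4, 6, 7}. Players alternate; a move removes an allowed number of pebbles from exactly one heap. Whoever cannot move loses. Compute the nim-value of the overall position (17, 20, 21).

1

All heaps use S = {4, 6, 7}:
G(0) = 0
G(1) = mex{} = 0
G(2) = mex{} = 0
G(3) = mex{} = 0
G(4) = mex{0} = 1
G(5) = mex{0} = 1
G(6) = mex{0,0} = 1
G(7) = mex{0,0,0} = 1
G(8) = mex{1,0,0} = 2
G(9) = mex{1,0,0} = 2
G(10) = mex{1,1,0} = 2
G(11) = mex{1,1,1} = 0
G(12) = mex{2,1,1} = 0
G(13) = mex{2,1,1} = 0
G(14) = mex{2,2,1} = 0
G(15) = mex{0,2,2} = 1
G(16) = mex{0,2,2} = 1
G(17) = mex{0,0,2} = 1
G(18) = mex{0,0,0} = 1
G(19) = mex{1,0,0} = 2
G(20) = mex{1,0,0} = 2
G(21) = mex{1,1,0} = 2
Heap A: G(17) = 1.
Heap B: G(20) = 2.
Heap C: G(21) = 2.
Combined Grundy value = 1 ⊕ 2 ⊕ 2 = 1.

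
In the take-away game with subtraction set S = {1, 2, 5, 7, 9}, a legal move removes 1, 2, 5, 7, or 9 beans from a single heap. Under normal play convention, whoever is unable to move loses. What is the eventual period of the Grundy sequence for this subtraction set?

n :  0  1  2  3  4  5  6  7  8  9 10 11 12 13 14 15 16 17 18 19 20 21 22 23 24 25 26 27 28 29
G :  0  1  2  0  1  2  0  1  2  3  4  5  3  4  0  1  2  0  1  2  0  1  2  3  4  5  3  4  0  1
G(n+14) = G(n) holds for n = 0,…,8 (a full window of length max(S) = 9), so the sequence is purely periodic with period 14.

14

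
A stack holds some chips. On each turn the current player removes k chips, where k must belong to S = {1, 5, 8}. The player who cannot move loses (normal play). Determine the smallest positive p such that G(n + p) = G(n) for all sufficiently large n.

13

n :  0  1  2  3  4  5  6  7  8  9 10 11 12 13 14 15 16 17 18 19 20 21 22 23 24 25 26 27
G :  0  1  0  1  0  1  0  1  2  3  2  3  2  0  1  0  1  0  1  0  1  2  3  2  3  2  0  1
G(n+13) = G(n) holds for n = 0,…,7 (a full window of length max(S) = 8), so the sequence is purely periodic with period 13.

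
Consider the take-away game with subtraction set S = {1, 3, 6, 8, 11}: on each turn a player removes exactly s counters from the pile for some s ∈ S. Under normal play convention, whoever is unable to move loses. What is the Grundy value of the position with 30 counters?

0

G(0) = 0
G(1) = mex{0} = 1
G(2) = mex{1} = 0
G(3) = mex{0,0} = 1
G(4) = mex{1,1} = 0
G(5) = mex{0,0} = 1
G(6) = mex{1,1,0} = 2
G(7) = mex{2,0,1} = 3
G(8) = mex{3,1,0,0} = 2
G(9) = mex{2,2,1,1} = 0
G(10) = mex{0,3,0,0} = 1
G(11) = mex{1,2,1,1,0} = 3
G(12) = mex{3,0,2,0,1} = 4
G(13) = mex{4,1,3,1,0} = 2
G(14) = mex{2,3,2,2,1} = 0
G(15) = mex{0,4,0,3,0} = 1
G(16) = mex{1,2,1,2,1} = 0
G(17) = mex{0,0,3,0,2} = 1
G(18) = mex{1,1,4,1,3} = 0
G(19) = mex{0,0,2,3,2} = 1
G(20) = mex{1,1,0,4,0} = 2
G(21) = mex{2,0,1,2,1} = 3
G(22) = mex{3,1,0,0,3} = 2
G(23) = mex{2,2,1,1,4} = 0
G(24) = mex{0,3,0,0,2} = 1
G(25) = mex{1,2,1,1,0} = 3
G(26) = mex{3,0,2,0,1} = 4
G(27) = mex{4,1,3,1,0} = 2
G(28) = mex{2,3,2,2,1} = 0
G(29) = mex{0,4,0,3,0} = 1
G(30) = mex{1,2,1,2,1} = 0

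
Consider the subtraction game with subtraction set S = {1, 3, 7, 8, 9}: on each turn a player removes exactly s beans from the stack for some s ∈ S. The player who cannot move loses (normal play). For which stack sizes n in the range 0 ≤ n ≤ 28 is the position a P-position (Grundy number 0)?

G(0) = 0
G(1) = mex{0} = 1
G(2) = mex{1} = 0
G(3) = mex{0,0} = 1
G(4) = mex{1,1} = 0
G(5) = mex{0,0} = 1
G(6) = mex{1,1} = 0
G(7) = mex{0,0,0} = 1
G(8) = mex{1,1,1,0} = 2
G(9) = mex{2,0,0,1,0} = 3
G(10) = mex{3,1,1,0,1} = 2
G(11) = mex{2,2,0,1,0} = 3
G(12) = mex{3,3,1,0,1} = 2
G(13) = mex{2,2,0,1,0} = 3
G(14) = mex{3,3,1,0,1} = 2
G(15) = mex{2,2,2,1,0} = 3
G(16) = mex{3,3,3,2,1} = 0
G(17) = mex{0,2,2,3,2} = 1
G(18) = mex{1,3,3,2,3} = 0
G(19) = mex{0,0,2,3,2} = 1
G(20) = mex{1,1,3,2,3} = 0
G(21) = mex{0,0,2,3,2} = 1
G(22) = mex{1,1,3,2,3} = 0
G(23) = mex{0,0,0,3,2} = 1
G(24) = mex{1,1,1,0,3} = 2
G(25) = mex{2,0,0,1,0} = 3
G(26) = mex{3,1,1,0,1} = 2
G(27) = mex{2,2,0,1,0} = 3
G(28) = mex{3,3,1,0,1} = 2
P-positions are exactly the n with G(n) = 0.

0, 2, 4, 6, 16, 18, 20, 22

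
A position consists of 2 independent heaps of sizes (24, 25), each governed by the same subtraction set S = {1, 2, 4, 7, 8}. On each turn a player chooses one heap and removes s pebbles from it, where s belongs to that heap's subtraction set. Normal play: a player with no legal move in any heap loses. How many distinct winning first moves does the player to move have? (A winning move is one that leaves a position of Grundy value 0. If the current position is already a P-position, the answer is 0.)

5

All heaps use S = {1, 2, 4, 7, 8}:
G(0) = 0
G(1) = mex{0} = 1
G(2) = mex{1,0} = 2
G(3) = mex{2,1} = 0
G(4) = mex{0,2,0} = 1
G(5) = mex{1,0,1} = 2
G(6) = mex{2,1,2} = 0
G(7) = mex{0,2,0,0} = 1
G(8) = mex{1,0,1,1,0} = 2
G(9) = mex{2,1,2,2,1} = 0
G(10) = mex{0,2,0,0,2} = 1
G(11) = mex{1,0,1,1,0} = 2
G(12) = mex{2,1,2,2,1} = 0
G(13) = mex{0,2,0,0,2} = 1
G(14) = mex{1,0,1,1,0} = 2
G(15) = mex{2,1,2,2,1} = 0
G(16) = mex{0,2,0,0,2} = 1
G(17) = mex{1,0,1,1,0} = 2
G(18) = mex{2,1,2,2,1} = 0
G(19) = mex{0,2,0,0,2} = 1
G(20) = mex{1,0,1,1,0} = 2
G(21) = mex{2,1,2,2,1} = 0
G(22) = mex{0,2,0,0,2} = 1
G(23) = mex{1,0,1,1,0} = 2
G(24) = mex{2,1,2,2,1} = 0
G(25) = mex{0,2,0,0,2} = 1
Heap A: G(24) = 0.
Heap B: G(25) = 1.
Combined Grundy value = 0 ⊕ 1 = 1.
A winning move leaves total XOR = 0, i.e. changes one component's Grundy value g to g ⊕ X where X is the current total.
Heap A: need g' = 0⊕1 = 1. Options: 24−1→G=2, 24−2→G=1, 24−4→G=2, 24−7→G=2, 24−8→G=1. Hits: 2.
Heap B: need g' = 1⊕1 = 0. Options: 25−1→G=0, 25−2→G=2, 25−4→G=0, 25−7→G=0, 25−8→G=2. Hits: 3.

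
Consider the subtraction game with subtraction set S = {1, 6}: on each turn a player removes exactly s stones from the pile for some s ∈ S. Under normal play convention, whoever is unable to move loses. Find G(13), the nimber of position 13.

2

n :  0  1  2  3  4  5  6  7  8  9 10 11 12 13
G :  0  1  0  1  0  1  2  0  1  0  1  0  1  2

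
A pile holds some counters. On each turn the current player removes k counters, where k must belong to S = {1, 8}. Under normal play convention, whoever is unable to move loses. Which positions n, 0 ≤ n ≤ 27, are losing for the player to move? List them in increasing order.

n :  0  1  2  3  4  5  6  7  8  9 10 11 12 13 14 15 16 17 18 19 20 21 22 23 24 25 26 27
G :  0  1  0  1  0  1  0  1  2  0  1  0  1  0  1  0  1  2  0  1  0  1  0  1  0  1  2  0
P-positions are exactly the n with G(n) = 0.

0, 2, 4, 6, 9, 11, 13, 15, 18, 20, 22, 24, 27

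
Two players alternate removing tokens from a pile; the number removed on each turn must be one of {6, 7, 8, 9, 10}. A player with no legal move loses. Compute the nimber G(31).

2

G(0) = 0
G(1) = mex{} = 0
G(2) = mex{} = 0
G(3) = mex{} = 0
G(4) = mex{} = 0
G(5) = mex{} = 0
G(6) = mex{0} = 1
G(7) = mex{0,0} = 1
G(8) = mex{0,0,0} = 1
G(9) = mex{0,0,0,0} = 1
G(10) = mex{0,0,0,0,0} = 1
G(11) = mex{0,0,0,0,0} = 1
G(12) = mex{1,0,0,0,0} = 2
G(13) = mex{1,1,0,0,0} = 2
G(14) = mex{1,1,1,0,0} = 2
G(15) = mex{1,1,1,1,0} = 2
G(16) = mex{1,1,1,1,1} = 0
G(17) = mex{1,1,1,1,1} = 0
G(18) = mex{2,1,1,1,1} = 0
G(19) = mex{2,2,1,1,1} = 0
G(20) = mex{2,2,2,1,1} = 0
G(21) = mex{2,2,2,2,1} = 0
G(22) = mex{0,2,2,2,2} = 1
G(23) = mex{0,0,2,2,2} = 1
G(24) = mex{0,0,0,2,2} = 1
G(25) = mex{0,0,0,0,2} = 1
G(26) = mex{0,0,0,0,0} = 1
G(27) = mex{0,0,0,0,0} = 1
G(28) = mex{1,0,0,0,0} = 2
G(29) = mex{1,1,0,0,0} = 2
G(30) = mex{1,1,1,0,0} = 2
G(31) = mex{1,1,1,1,0} = 2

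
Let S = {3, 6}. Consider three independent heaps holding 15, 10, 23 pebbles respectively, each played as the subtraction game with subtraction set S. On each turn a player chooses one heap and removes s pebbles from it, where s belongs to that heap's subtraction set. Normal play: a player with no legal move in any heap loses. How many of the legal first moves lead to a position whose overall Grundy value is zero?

All heaps use S = {3, 6}:
G(0) = 0
G(1) = mex{} = 0
G(2) = mex{} = 0
G(3) = mex{0} = 1
G(4) = mex{0} = 1
G(5) = mex{0} = 1
G(6) = mex{1,0} = 2
G(7) = mex{1,0} = 2
G(8) = mex{1,0} = 2
G(9) = mex{2,1} = 0
G(10) = mex{2,1} = 0
G(11) = mex{2,1} = 0
G(12) = mex{0,2} = 1
G(13) = mex{0,2} = 1
G(14) = mex{0,2} = 1
G(15) = mex{1,0} = 2
G(16) = mex{1,0} = 2
G(17) = mex{1,0} = 2
G(18) = mex{2,1} = 0
G(19) = mex{2,1} = 0
G(20) = mex{2,1} = 0
G(21) = mex{0,2} = 1
G(22) = mex{0,2} = 1
G(23) = mex{0,2} = 1
Heap A: G(15) = 2.
Heap B: G(10) = 0.
Heap C: G(23) = 1.
Combined Grundy value = 2 ⊕ 0 ⊕ 1 = 3.
A winning move leaves total XOR = 0, i.e. changes one component's Grundy value g to g ⊕ X where X is the current total.
Heap A: need g' = 2⊕3 = 1. Options: 15−3→G=1, 15−6→G=0. Hits: 1.
Heap B: need g' = 0⊕3 = 3. Options: 10−3→G=2, 10−6→G=1. Hits: 0.
Heap C: need g' = 1⊕3 = 2. Options: 23−3→G=0, 23−6→G=2. Hits: 1.

2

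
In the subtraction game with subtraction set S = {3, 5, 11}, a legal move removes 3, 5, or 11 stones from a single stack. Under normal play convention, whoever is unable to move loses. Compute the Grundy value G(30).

n :  0  1  2  3  4  5  6  7  8  9 10 11 12 13 14 15 16 17 18 19 20 21 22 23 24 25 26 27 28 29 30
G :  0  0  0  1  1  1  2  2  0  0  0  1  1  1  2  2  0  0  0  1  1  1  2  2  0  0  0  1  1  1  2

2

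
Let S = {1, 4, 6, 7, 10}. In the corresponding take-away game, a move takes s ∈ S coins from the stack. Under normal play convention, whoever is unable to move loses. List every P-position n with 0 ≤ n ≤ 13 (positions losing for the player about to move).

n :  0  1  2  3  4  5  6  7  8  9 10 11 12 13
G :  0  1  0  1  2  0  1  2  3  2  3  4  2  0
P-positions are exactly the n with G(n) = 0.

0, 2, 5, 13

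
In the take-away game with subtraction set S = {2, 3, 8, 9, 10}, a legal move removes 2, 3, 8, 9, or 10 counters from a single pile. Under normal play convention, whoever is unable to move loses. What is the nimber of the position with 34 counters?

n :  0  1  2  3  4  5  6  7  8  9 10 11 12 13 14 15 16 17 18 19 20 21 22 23 24 25 26 27 28 29 30 31 32 33 34
G :  0  0  1  1  2  0  0  1  1  2  2  3  0  4  1  2  2  0  0  1  1  2  2  0  0  1  1  2  2  0  0  1  1  2  2

2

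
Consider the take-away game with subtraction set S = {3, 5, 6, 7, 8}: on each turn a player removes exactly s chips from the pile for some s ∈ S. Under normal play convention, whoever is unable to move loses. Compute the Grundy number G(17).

G(0) = 0
G(1) = mex{} = 0
G(2) = mex{} = 0
G(3) = mex{0} = 1
G(4) = mex{0} = 1
G(5) = mex{0,0} = 1
G(6) = mex{1,0,0} = 2
G(7) = mex{1,0,0,0} = 2
G(8) = mex{1,1,0,0,0} = 2
G(9) = mex{2,1,1,0,0} = 3
G(10) = mex{2,1,1,1,0} = 3
G(11) = mex{2,2,1,1,1} = 0
G(12) = mex{3,2,2,1,1} = 0
G(13) = mex{3,2,2,2,1} = 0
G(14) = mex{0,3,2,2,2} = 1
G(15) = mex{0,3,3,2,2} = 1
G(16) = mex{0,0,3,3,2} = 1
G(17) = mex{1,0,0,3,3} = 2

2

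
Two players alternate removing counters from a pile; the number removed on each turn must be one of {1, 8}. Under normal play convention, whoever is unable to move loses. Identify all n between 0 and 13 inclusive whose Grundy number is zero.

0, 2, 4, 6, 9, 11, 13

n :  0  1  2  3  4  5  6  7  8  9 10 11 12 13
G :  0  1  0  1  0  1  0  1  2  0  1  0  1  0
P-positions are exactly the n with G(n) = 0.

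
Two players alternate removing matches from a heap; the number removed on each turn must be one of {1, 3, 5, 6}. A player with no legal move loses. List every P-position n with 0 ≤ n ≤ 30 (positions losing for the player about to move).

G(0) = 0
G(1) = mex{0} = 1
G(2) = mex{1} = 0
G(3) = mex{0,0} = 1
G(4) = mex{1,1} = 0
G(5) = mex{0,0,0} = 1
G(6) = mex{1,1,1,0} = 2
G(7) = mex{2,0,0,1} = 3
G(8) = mex{3,1,1,0} = 2
G(9) = mex{2,2,0,1} = 3
G(10) = mex{3,3,1,0} = 2
G(11) = mex{2,2,2,1} = 0
G(12) = mex{0,3,3,2} = 1
G(13) = mex{1,2,2,3} = 0
G(14) = mex{0,0,3,2} = 1
G(15) = mex{1,1,2,3} = 0
G(16) = mex{0,0,0,2} = 1
G(17) = mex{1,1,1,0} = 2
G(18) = mex{2,0,0,1} = 3
G(19) = mex{3,1,1,0} = 2
G(20) = mex{2,2,0,1} = 3
G(21) = mex{3,3,1,0} = 2
G(22) = mex{2,2,2,1} = 0
G(23) = mex{0,3,3,2} = 1
G(24) = mex{1,2,2,3} = 0
G(25) = mex{0,0,3,2} = 1
G(26) = mex{1,1,2,3} = 0
G(27) = mex{0,0,0,2} = 1
G(28) = mex{1,1,1,0} = 2
G(29) = mex{2,0,0,1} = 3
G(30) = mex{3,1,1,0} = 2
P-positions are exactly the n with G(n) = 0.

0, 2, 4, 11, 13, 15, 22, 24, 26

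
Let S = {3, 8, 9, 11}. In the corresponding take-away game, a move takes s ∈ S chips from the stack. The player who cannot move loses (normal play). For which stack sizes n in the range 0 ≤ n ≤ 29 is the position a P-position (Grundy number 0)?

n :  0  1  2  3  4  5  6  7  8  9 10 11 12 13 14 15 16 17 18 19 20 21 22 23 24 25 26 27 28 29
G :  0  0  0  1  1  1  0  0  2  1  1  3  2  2  2  3  3  3  2  0  0  0  1  1  1  0  0  4  1  1
P-positions are exactly the n with G(n) = 0.

0, 1, 2, 6, 7, 19, 20, 21, 25, 26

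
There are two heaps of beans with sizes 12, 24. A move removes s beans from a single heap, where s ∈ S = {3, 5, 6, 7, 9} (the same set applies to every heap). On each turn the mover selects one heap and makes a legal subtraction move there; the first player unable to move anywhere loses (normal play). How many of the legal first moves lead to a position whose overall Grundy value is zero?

All heaps use S = {3, 5, 6, 7, 9}:
n :  0  1  2  3  4  5  6  7  8  9 10 11 12 13 14 15 16 17 18 19 20 21 22 23 24
G :  0  0  0  1  1  1  2  2  2  3  3  3  0  0  0  1  1  1  2  2  2  3  3  3  0
Heap A: G(12) = 0.
Heap B: G(24) = 0.
Combined Grundy value = 0 ⊕ 0 = 0.
A winning move leaves total XOR = 0, i.e. changes one component's Grundy value g to g ⊕ X where X is the current total.
Heap A: target g' = 0⊕0 = 0, but every legal move changes the Grundy value (mex property), so 0 moves.
Heap B: target g' = 0⊕0 = 0, but every legal move changes the Grundy value (mex property), so 0 moves.

0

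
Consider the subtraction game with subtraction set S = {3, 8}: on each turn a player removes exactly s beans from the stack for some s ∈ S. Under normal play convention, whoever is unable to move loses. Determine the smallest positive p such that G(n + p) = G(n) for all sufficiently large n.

11

n :  0  1  2  3  4  5  6  7  8  9 10 11 12 13 14 15 16 17 18 19 20 21 22 23
G :  0  0  0  1  1  1  0  0  2  1  1  0  0  0  1  1  1  0  0  2  1  1  0  0
G(n+11) = G(n) holds for n = 0,…,7 (a full window of length max(S) = 8), so the sequence is purely periodic with period 11.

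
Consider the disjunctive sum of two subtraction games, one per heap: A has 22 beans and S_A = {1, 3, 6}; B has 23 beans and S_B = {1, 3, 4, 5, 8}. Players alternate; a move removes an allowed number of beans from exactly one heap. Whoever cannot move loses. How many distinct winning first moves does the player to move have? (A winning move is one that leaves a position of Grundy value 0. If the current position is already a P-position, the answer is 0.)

Heap A, S = {1, 3, 6}:
G(0) = 0
G(1) = mex{0} = 1
G(2) = mex{1} = 0
G(3) = mex{0,0} = 1
G(4) = mex{1,1} = 0
G(5) = mex{0,0} = 1
G(6) = mex{1,1,0} = 2
G(7) = mex{2,0,1} = 3
G(8) = mex{3,1,0} = 2
G(9) = mex{2,2,1} = 0
G(10) = mex{0,3,0} = 1
G(11) = mex{1,2,1} = 0
G(12) = mex{0,0,2} = 1
G(13) = mex{1,1,3} = 0
G(14) = mex{0,0,2} = 1
G(15) = mex{1,1,0} = 2
G(16) = mex{2,0,1} = 3
G(17) = mex{3,1,0} = 2
G(18) = mex{2,2,1} = 0
G(19) = mex{0,3,0} = 1
G(20) = mex{1,2,1} = 0
G(21) = mex{0,0,2} = 1
G(22) = mex{1,1,3} = 0
G_A(22) = 0.
Heap B, S = {1, 3, 4, 5, 8}:
n :  0  1  2  3  4  5  6  7  8  9 10 11 12 13 14 15 16 17 18 19 20 21 22 23
G :  0  1  0  1  2  3  2  3  4  0  1  0  1  2  3  2  3  4  0  1  0  1  2  3
G_B(23) = 3.
Combined Grundy value = 0 ⊕ 3 = 3.
A winning move leaves total XOR = 0, i.e. changes one component's Grundy value g to g ⊕ X where X is the current total.
Heap A: need g' = 0⊕3 = 3. Options: 22−1→G=1, 22−3→G=1, 22−6→G=3. Hits: 1.
Heap B: need g' = 3⊕3 = 0. Options: 23−1→G=2, 23−3→G=0, 23−4→G=1, 23−5→G=0, 23−8→G=2. Hits: 2.

3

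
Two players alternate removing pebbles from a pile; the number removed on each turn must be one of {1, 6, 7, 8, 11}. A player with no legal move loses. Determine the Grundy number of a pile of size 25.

3

n :  0  1  2  3  4  5  6  7  8  9 10 11 12 13 14 15 16 17 18 19 20 21 22 23 24 25
G :  0  1  0  1  0  1  2  3  2  3  2  3  4  5  0  1  0  1  0  1  2  3  2  3  2  3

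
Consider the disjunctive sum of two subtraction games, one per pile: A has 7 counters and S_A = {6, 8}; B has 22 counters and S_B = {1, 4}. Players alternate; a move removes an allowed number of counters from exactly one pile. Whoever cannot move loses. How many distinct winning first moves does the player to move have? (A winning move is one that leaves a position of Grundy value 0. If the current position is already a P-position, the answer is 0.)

Pile A, S = {6, 8}:
n : 0 1 2 3 4 5 6 7
G : 0 0 0 0 0 0 1 1
G_A(7) = 1.
Pile B, S = {1, 4}:
n :  0  1  2  3  4  5  6  7  8  9 10 11 12 13 14 15 16 17 18 19 20 21 22
G :  0  1  0  1  2  0  1  0  1  2  0  1  0  1  2  0  1  0  1  2  0  1  0
G_B(22) = 0.
Combined Grundy value = 1 ⊕ 0 = 1.
A winning move leaves total XOR = 0, i.e. changes one component's Grundy value g to g ⊕ X where X is the current total.
Pile A: need g' = 1⊕1 = 0. Options: 7−6→G=0. Hits: 1.
Pile B: need g' = 0⊕1 = 1. Options: 22−1→G=1, 22−4→G=1. Hits: 2.

3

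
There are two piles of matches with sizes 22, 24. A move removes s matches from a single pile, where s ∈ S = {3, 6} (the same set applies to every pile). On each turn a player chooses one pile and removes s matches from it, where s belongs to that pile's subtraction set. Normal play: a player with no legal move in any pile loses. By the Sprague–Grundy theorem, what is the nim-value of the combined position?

All piles use S = {3, 6}:
n :  0  1  2  3  4  5  6  7  8  9 10 11 12 13 14 15 16 17 18 19 20 21 22 23 24
G :  0  0  0  1  1  1  2  2  2  0  0  0  1  1  1  2  2  2  0  0  0  1  1  1  2
Pile A: G(22) = 1.
Pile B: G(24) = 2.
Combined Grundy value = 1 ⊕ 2 = 3.

3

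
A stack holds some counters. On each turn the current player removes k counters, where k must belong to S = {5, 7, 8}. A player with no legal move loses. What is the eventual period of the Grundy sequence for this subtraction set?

n :  0  1  2  3  4  5  6  7  8  9 10 11 12 13 14 15 16 17 18 19 20 21 22 23 24 25 26 27
G :  0  0  0  0  0  1  1  1  1  1  2  2  2  0  0  0  0  0  1  1  1  1  1  2  2  2  0  0
G(n+13) = G(n) holds for n = 0,…,7 (a full window of length max(S) = 8), so the sequence is purely periodic with period 13.

13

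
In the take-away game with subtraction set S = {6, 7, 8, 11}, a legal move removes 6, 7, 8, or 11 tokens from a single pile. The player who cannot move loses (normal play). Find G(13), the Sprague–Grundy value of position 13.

2

n :  0  1  2  3  4  5  6  7  8  9 10 11 12 13
G :  0  0  0  0  0  0  1  1  1  1  1  1  2  2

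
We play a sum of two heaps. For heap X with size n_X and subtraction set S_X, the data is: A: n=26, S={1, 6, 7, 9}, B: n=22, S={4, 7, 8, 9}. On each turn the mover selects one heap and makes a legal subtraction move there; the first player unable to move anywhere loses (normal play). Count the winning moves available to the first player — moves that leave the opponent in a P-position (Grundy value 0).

Heap A, S = {1, 6, 7, 9}:
G(0) = 0
G(1) = mex{0} = 1
G(2) = mex{1} = 0
G(3) = mex{0} = 1
G(4) = mex{1} = 0
G(5) = mex{0} = 1
G(6) = mex{1,0} = 2
G(7) = mex{2,1,0} = 3
G(8) = mex{3,0,1} = 2
G(9) = mex{2,1,0,0} = 3
G(10) = mex{3,0,1,1} = 2
G(11) = mex{2,1,0,0} = 3
G(12) = mex{3,2,1,1} = 0
G(13) = mex{0,3,2,0} = 1
G(14) = mex{1,2,3,1} = 0
G(15) = mex{0,3,2,2} = 1
G(16) = mex{1,2,3,3} = 0
G(17) = mex{0,3,2,2} = 1
G(18) = mex{1,0,3,3} = 2
G(19) = mex{2,1,0,2} = 3
G(20) = mex{3,0,1,3} = 2
G(21) = mex{2,1,0,0} = 3
G(22) = mex{3,0,1,1} = 2
G(23) = mex{2,1,0,0} = 3
G(24) = mex{3,2,1,1} = 0
G(25) = mex{0,3,2,0} = 1
G(26) = mex{1,2,3,1} = 0
G_A(26) = 0.
Heap B, S = {4, 7, 8, 9}:
G(0) = 0
G(1) = mex{} = 0
G(2) = mex{} = 0
G(3) = mex{} = 0
G(4) = mex{0} = 1
G(5) = mex{0} = 1
G(6) = mex{0} = 1
G(7) = mex{0,0} = 1
G(8) = mex{1,0,0} = 2
G(9) = mex{1,0,0,0} = 2
G(10) = mex{1,0,0,0} = 2
G(11) = mex{1,1,0,0} = 2
G(12) = mex{2,1,1,0} = 3
G(13) = mex{2,1,1,1} = 0
G(14) = mex{2,1,1,1} = 0
G(15) = mex{2,2,1,1} = 0
G(16) = mex{3,2,2,1} = 0
G(17) = mex{0,2,2,2} = 1
G(18) = mex{0,2,2,2} = 1
G(19) = mex{0,3,2,2} = 1
G(20) = mex{0,0,3,2} = 1
G(21) = mex{1,0,0,3} = 2
G(22) = mex{1,0,0,0} = 2
G_B(22) = 2.
Combined Grundy value = 0 ⊕ 2 = 2.
A winning move leaves total XOR = 0, i.e. changes one component's Grundy value g to g ⊕ X where X is the current total.
Heap A: need g' = 0⊕2 = 2. Options: 26−1→G=1, 26−6→G=2, 26−7→G=3, 26−9→G=1. Hits: 1.
Heap B: need g' = 2⊕2 = 0. Options: 22−4→G=1, 22−7→G=0, 22−8→G=0, 22−9→G=0. Hits: 3.

4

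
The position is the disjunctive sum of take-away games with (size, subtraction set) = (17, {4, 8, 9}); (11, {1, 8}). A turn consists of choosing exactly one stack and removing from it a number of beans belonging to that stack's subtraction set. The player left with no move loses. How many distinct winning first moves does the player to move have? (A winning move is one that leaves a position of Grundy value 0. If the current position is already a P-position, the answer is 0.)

Stack A, S = {4, 8, 9}:
n :  0  1  2  3  4  5  6  7  8  9 10 11 12 13 14 15 16 17
G :  0  0  0  0  1  1  1  1  2  2  2  2  3  0  0  0  0  1
G_A(17) = 1.
Stack B, S = {1, 8}:
G(0) = 0
G(1) = mex{0} = 1
G(2) = mex{1} = 0
G(3) = mex{0} = 1
G(4) = mex{1} = 0
G(5) = mex{0} = 1
G(6) = mex{1} = 0
G(7) = mex{0} = 1
G(8) = mex{1,0} = 2
G(9) = mex{2,1} = 0
G(10) = mex{0,0} = 1
G(11) = mex{1,1} = 0
G_B(11) = 0.
Combined Grundy value = 1 ⊕ 0 = 1.
A winning move leaves total XOR = 0, i.e. changes one component's Grundy value g to g ⊕ X where X is the current total.
Stack A: need g' = 1⊕1 = 0. Options: 17−4→G=0, 17−8→G=2, 17−9→G=2. Hits: 1.
Stack B: need g' = 0⊕1 = 1. Options: 11−1→G=1, 11−8→G=1. Hits: 2.

3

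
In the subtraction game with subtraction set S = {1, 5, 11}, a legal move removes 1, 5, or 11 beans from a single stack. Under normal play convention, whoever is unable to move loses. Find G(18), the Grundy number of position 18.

G(0) = 0
G(1) = mex{0} = 1
G(2) = mex{1} = 0
G(3) = mex{0} = 1
G(4) = mex{1} = 0
G(5) = mex{0,0} = 1
G(6) = mex{1,1} = 0
G(7) = mex{0,0} = 1
G(8) = mex{1,1} = 0
G(9) = mex{0,0} = 1
G(10) = mex{1,1} = 0
G(11) = mex{0,0,0} = 1
G(12) = mex{1,1,1} = 0
G(13) = mex{0,0,0} = 1
G(14) = mex{1,1,1} = 0
G(15) = mex{0,0,0} = 1
G(16) = mex{1,1,1} = 0
G(17) = mex{0,0,0} = 1
G(18) = mex{1,1,1} = 0

0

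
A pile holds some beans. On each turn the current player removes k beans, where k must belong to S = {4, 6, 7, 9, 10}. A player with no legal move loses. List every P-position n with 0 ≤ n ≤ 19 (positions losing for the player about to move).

n :  0  1  2  3  4  5  6  7  8  9 10 11 12 13 14 15 16 17 18 19
G :  0  0  0  0  1  1  1  1  2  2  2  2  3  3  0  0  0  0  1  1
P-positions are exactly the n with G(n) = 0.

0, 1, 2, 3, 14, 15, 16, 17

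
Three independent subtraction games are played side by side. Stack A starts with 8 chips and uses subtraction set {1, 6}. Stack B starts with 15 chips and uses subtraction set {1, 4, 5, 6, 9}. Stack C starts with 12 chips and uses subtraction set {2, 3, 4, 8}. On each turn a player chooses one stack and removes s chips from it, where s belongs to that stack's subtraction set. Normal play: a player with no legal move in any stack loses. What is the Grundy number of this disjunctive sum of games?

Stack A, S = {1, 6}:
n : 0 1 2 3 4 5 6 7 8
G : 0 1 0 1 0 1 2 0 1
G_A(8) = 1.
Stack B, S = {1, 4, 5, 6, 9}:
G(0) = 0
G(1) = mex{0} = 1
G(2) = mex{1} = 0
G(3) = mex{0} = 1
G(4) = mex{1,0} = 2
G(5) = mex{2,1,0} = 3
G(6) = mex{3,0,1,0} = 2
G(7) = mex{2,1,0,1} = 3
G(8) = mex{3,2,1,0} = 4
G(9) = mex{4,3,2,1,0} = 5
G(10) = mex{5,2,3,2,1} = 0
G(11) = mex{0,3,2,3,0} = 1
G(12) = mex{1,4,3,2,1} = 0
G(13) = mex{0,5,4,3,2} = 1
G(14) = mex{1,0,5,4,3} = 2
G(15) = mex{2,1,0,5,2} = 3
G_B(15) = 3.
Stack C, S = {2, 3, 4, 8}:
G(0) = 0
G(1) = mex{} = 0
G(2) = mex{0} = 1
G(3) = mex{0,0} = 1
G(4) = mex{1,0,0} = 2
G(5) = mex{1,1,0} = 2
G(6) = mex{2,1,1} = 0
G(7) = mex{2,2,1} = 0
G(8) = mex{0,2,2,0} = 1
G(9) = mex{0,0,2,0} = 1
G(10) = mex{1,0,0,1} = 2
G(11) = mex{1,1,0,1} = 2
G(12) = mex{2,1,1,2} = 0
G_C(12) = 0.
Combined Grundy value = 1 ⊕ 3 ⊕ 0 = 2.

2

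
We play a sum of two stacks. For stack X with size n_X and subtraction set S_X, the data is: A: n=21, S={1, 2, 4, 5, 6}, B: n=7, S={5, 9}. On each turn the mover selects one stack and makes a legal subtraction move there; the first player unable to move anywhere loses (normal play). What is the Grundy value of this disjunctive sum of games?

Stack A, S = {1, 2, 4, 5, 6}:
G(0) = 0
G(1) = mex{0} = 1
G(2) = mex{1,0} = 2
G(3) = mex{2,1} = 0
G(4) = mex{0,2,0} = 1
G(5) = mex{1,0,1,0} = 2
G(6) = mex{2,1,2,1,0} = 3
G(7) = mex{3,2,0,2,1} = 4
G(8) = mex{4,3,1,0,2} = 5
G(9) = mex{5,4,2,1,0} = 3
G(10) = mex{3,5,3,2,1} = 0
G(11) = mex{0,3,4,3,2} = 1
G(12) = mex{1,0,5,4,3} = 2
G(13) = mex{2,1,3,5,4} = 0
G(14) = mex{0,2,0,3,5} = 1
G(15) = mex{1,0,1,0,3} = 2
G(16) = mex{2,1,2,1,0} = 3
G(17) = mex{3,2,0,2,1} = 4
G(18) = mex{4,3,1,0,2} = 5
G(19) = mex{5,4,2,1,0} = 3
G(20) = mex{3,5,3,2,1} = 0
G(21) = mex{0,3,4,3,2} = 1
G_A(21) = 1.
Stack B, S = {5, 9}:
G(0) = 0
G(1) = mex{} = 0
G(2) = mex{} = 0
G(3) = mex{} = 0
G(4) = mex{} = 0
G(5) = mex{0} = 1
G(6) = mex{0} = 1
G(7) = mex{0} = 1
G_B(7) = 1.
Combined Grundy value = 1 ⊕ 1 = 0.

0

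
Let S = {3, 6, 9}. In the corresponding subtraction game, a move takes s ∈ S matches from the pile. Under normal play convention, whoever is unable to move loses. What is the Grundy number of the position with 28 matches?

1

n :  0  1  2  3  4  5  6  7  8  9 10 11 12 13 14 15 16 17 18 19 20 21 22 23 24 25 26 27 28
G :  0  0  0  1  1  1  2  2  2  3  3  3  0  0  0  1  1  1  2  2  2  3  3  3  0  0  0  1  1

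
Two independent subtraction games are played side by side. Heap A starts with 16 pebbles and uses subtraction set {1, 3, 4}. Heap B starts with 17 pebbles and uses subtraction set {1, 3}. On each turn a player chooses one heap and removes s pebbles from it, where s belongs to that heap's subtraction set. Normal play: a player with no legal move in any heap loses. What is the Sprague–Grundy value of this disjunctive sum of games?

Heap A, S = {1, 3, 4}:
n :  0  1  2  3  4  5  6  7  8  9 10 11 12 13 14 15 16
G :  0  1  0  1  2  3  2  0  1  0  1  2  3  2  0  1  0
G_A(16) = 0.
Heap B, S = {1, 3}:
G(0) = 0
G(1) = mex{0} = 1
G(2) = mex{1} = 0
G(3) = mex{0,0} = 1
G(4) = mex{1,1} = 0
G(5) = mex{0,0} = 1
G(6) = mex{1,1} = 0
G(7) = mex{0,0} = 1
G(8) = mex{1,1} = 0
G(9) = mex{0,0} = 1
G(10) = mex{1,1} = 0
G(11) = mex{0,0} = 1
G(12) = mex{1,1} = 0
G(13) = mex{0,0} = 1
G(14) = mex{1,1} = 0
G(15) = mex{0,0} = 1
G(16) = mex{1,1} = 0
G(17) = mex{0,0} = 1
G_B(17) = 1.
Combined Grundy value = 0 ⊕ 1 = 1.

1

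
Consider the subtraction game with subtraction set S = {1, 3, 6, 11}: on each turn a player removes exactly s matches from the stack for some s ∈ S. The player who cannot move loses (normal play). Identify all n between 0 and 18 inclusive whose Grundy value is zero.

0, 2, 4, 9, 14, 16, 18

G(0) = 0
G(1) = mex{0} = 1
G(2) = mex{1} = 0
G(3) = mex{0,0} = 1
G(4) = mex{1,1} = 0
G(5) = mex{0,0} = 1
G(6) = mex{1,1,0} = 2
G(7) = mex{2,0,1} = 3
G(8) = mex{3,1,0} = 2
G(9) = mex{2,2,1} = 0
G(10) = mex{0,3,0} = 1
G(11) = mex{1,2,1,0} = 3
G(12) = mex{3,0,2,1} = 4
G(13) = mex{4,1,3,0} = 2
G(14) = mex{2,3,2,1} = 0
G(15) = mex{0,4,0,0} = 1
G(16) = mex{1,2,1,1} = 0
G(17) = mex{0,0,3,2} = 1
G(18) = mex{1,1,4,3} = 0
P-positions are exactly the n with G(n) = 0.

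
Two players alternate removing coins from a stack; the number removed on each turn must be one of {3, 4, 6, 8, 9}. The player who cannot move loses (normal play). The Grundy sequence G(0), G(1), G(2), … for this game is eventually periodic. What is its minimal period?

G(0) = 0
G(1) = mex{} = 0
G(2) = mex{} = 0
G(3) = mex{0} = 1
G(4) = mex{0,0} = 1
G(5) = mex{0,0} = 1
G(6) = mex{1,0,0} = 2
G(7) = mex{1,1,0} = 2
G(8) = mex{1,1,0,0} = 2
G(9) = mex{2,1,1,0,0} = 3
G(10) = mex{2,2,1,0,0} = 3
G(11) = mex{2,2,1,1,0} = 3
G(12) = mex{3,2,2,1,1} = 0
G(13) = mex{3,3,2,1,1} = 0
G(14) = mex{3,3,2,2,1} = 0
G(15) = mex{0,3,3,2,2} = 1
G(16) = mex{0,0,3,2,2} = 1
G(17) = mex{0,0,3,3,2} = 1
G(18) = mex{1,0,0,3,3} = 2
G(19) = mex{1,1,0,3,3} = 2
G(20) = mex{1,1,0,0,3} = 2
G(21) = mex{2,1,1,0,0} = 3
G(22) = mex{2,2,1,0,0} = 3
G(23) = mex{2,2,1,1,0} = 3
G(24) = mex{3,2,2,1,1} = 0
G(25) = mex{3,3,2,1,1} = 0
G(n+12) = G(n) holds for n = 0,…,8 (a full window of length max(S) = 9), so the sequence is purely periodic with period 12.

12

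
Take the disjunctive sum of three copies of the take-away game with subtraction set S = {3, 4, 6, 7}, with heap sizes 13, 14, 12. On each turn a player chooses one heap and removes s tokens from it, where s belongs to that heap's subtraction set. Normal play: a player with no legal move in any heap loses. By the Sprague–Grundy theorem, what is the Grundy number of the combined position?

0

All heaps use S = {3, 4, 6, 7}:
G(0) = 0
G(1) = mex{} = 0
G(2) = mex{} = 0
G(3) = mex{0} = 1
G(4) = mex{0,0} = 1
G(5) = mex{0,0} = 1
G(6) = mex{1,0,0} = 2
G(7) = mex{1,1,0,0} = 2
G(8) = mex{1,1,0,0} = 2
G(9) = mex{2,1,1,0} = 3
G(10) = mex{2,2,1,1} = 0
G(11) = mex{2,2,1,1} = 0
G(12) = mex{3,2,2,1} = 0
G(13) = mex{0,3,2,2} = 1
G(14) = mex{0,0,2,2} = 1
Heap A: G(13) = 1.
Heap B: G(14) = 1.
Heap C: G(12) = 0.
Combined Grundy value = 1 ⊕ 1 ⊕ 0 = 0.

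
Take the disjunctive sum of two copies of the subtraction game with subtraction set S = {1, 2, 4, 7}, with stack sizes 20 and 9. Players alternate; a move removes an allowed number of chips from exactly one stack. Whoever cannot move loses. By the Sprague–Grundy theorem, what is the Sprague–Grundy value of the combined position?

2

All stacks use S = {1, 2, 4, 7}:
n :  0  1  2  3  4  5  6  7  8  9 10 11 12 13 14 15 16 17 18 19 20
G :  0  1  2  0  1  2  0  1  2  0  1  2  0  1  2  0  1  2  0  1  2
Stack A: G(20) = 2.
Stack B: G(9) = 0.
Combined Grundy value = 2 ⊕ 0 = 2.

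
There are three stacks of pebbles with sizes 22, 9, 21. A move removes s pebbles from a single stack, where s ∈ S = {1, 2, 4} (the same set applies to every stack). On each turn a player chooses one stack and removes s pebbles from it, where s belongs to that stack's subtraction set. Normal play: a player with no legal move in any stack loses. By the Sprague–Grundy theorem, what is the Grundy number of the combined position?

1

All stacks use S = {1, 2, 4}:
G(0) = 0
G(1) = mex{0} = 1
G(2) = mex{1,0} = 2
G(3) = mex{2,1} = 0
G(4) = mex{0,2,0} = 1
G(5) = mex{1,0,1} = 2
G(6) = mex{2,1,2} = 0
G(7) = mex{0,2,0} = 1
G(8) = mex{1,0,1} = 2
G(9) = mex{2,1,2} = 0
G(10) = mex{0,2,0} = 1
G(11) = mex{1,0,1} = 2
G(12) = mex{2,1,2} = 0
G(13) = mex{0,2,0} = 1
G(14) = mex{1,0,1} = 2
G(15) = mex{2,1,2} = 0
G(16) = mex{0,2,0} = 1
G(17) = mex{1,0,1} = 2
G(18) = mex{2,1,2} = 0
G(19) = mex{0,2,0} = 1
G(20) = mex{1,0,1} = 2
G(21) = mex{2,1,2} = 0
G(22) = mex{0,2,0} = 1
Stack A: G(22) = 1.
Stack B: G(9) = 0.
Stack C: G(21) = 0.
Combined Grundy value = 1 ⊕ 0 ⊕ 0 = 1.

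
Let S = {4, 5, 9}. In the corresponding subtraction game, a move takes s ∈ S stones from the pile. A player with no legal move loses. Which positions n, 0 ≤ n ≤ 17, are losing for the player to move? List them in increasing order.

G(0) = 0
G(1) = mex{} = 0
G(2) = mex{} = 0
G(3) = mex{} = 0
G(4) = mex{0} = 1
G(5) = mex{0,0} = 1
G(6) = mex{0,0} = 1
G(7) = mex{0,0} = 1
G(8) = mex{1,0} = 2
G(9) = mex{1,1,0} = 2
G(10) = mex{1,1,0} = 2
G(11) = mex{1,1,0} = 2
G(12) = mex{2,1,0} = 3
G(13) = mex{2,2,1} = 0
G(14) = mex{2,2,1} = 0
G(15) = mex{2,2,1} = 0
G(16) = mex{3,2,1} = 0
G(17) = mex{0,3,2} = 1
P-positions are exactly the n with G(n) = 0.

0, 1, 2, 3, 13, 14, 15, 16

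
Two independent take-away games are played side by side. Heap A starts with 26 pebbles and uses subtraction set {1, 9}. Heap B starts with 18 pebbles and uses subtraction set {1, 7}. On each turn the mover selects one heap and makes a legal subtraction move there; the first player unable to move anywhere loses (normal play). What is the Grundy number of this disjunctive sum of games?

0

Heap A, S = {1, 9}:
G(0) = 0
G(1) = mex{0} = 1
G(2) = mex{1} = 0
G(3) = mex{0} = 1
G(4) = mex{1} = 0
G(5) = mex{0} = 1
G(6) = mex{1} = 0
G(7) = mex{0} = 1
G(8) = mex{1} = 0
G(9) = mex{0,0} = 1
G(10) = mex{1,1} = 0
G(11) = mex{0,0} = 1
G(12) = mex{1,1} = 0
G(13) = mex{0,0} = 1
G(14) = mex{1,1} = 0
G(15) = mex{0,0} = 1
G(16) = mex{1,1} = 0
G(17) = mex{0,0} = 1
G(18) = mex{1,1} = 0
G(19) = mex{0,0} = 1
G(20) = mex{1,1} = 0
G(21) = mex{0,0} = 1
G(22) = mex{1,1} = 0
G(23) = mex{0,0} = 1
G(24) = mex{1,1} = 0
G(25) = mex{0,0} = 1
G(26) = mex{1,1} = 0
G_A(26) = 0.
Heap B, S = {1, 7}:
G(0) = 0
G(1) = mex{0} = 1
G(2) = mex{1} = 0
G(3) = mex{0} = 1
G(4) = mex{1} = 0
G(5) = mex{0} = 1
G(6) = mex{1} = 0
G(7) = mex{0,0} = 1
G(8) = mex{1,1} = 0
G(9) = mex{0,0} = 1
G(10) = mex{1,1} = 0
G(11) = mex{0,0} = 1
G(12) = mex{1,1} = 0
G(13) = mex{0,0} = 1
G(14) = mex{1,1} = 0
G(15) = mex{0,0} = 1
G(16) = mex{1,1} = 0
G(17) = mex{0,0} = 1
G(18) = mex{1,1} = 0
G_B(18) = 0.
Combined Grundy value = 0 ⊕ 0 = 0.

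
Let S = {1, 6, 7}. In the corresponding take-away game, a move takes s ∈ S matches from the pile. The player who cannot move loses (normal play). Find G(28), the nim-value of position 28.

G(0) = 0
G(1) = mex{0} = 1
G(2) = mex{1} = 0
G(3) = mex{0} = 1
G(4) = mex{1} = 0
G(5) = mex{0} = 1
G(6) = mex{1,0} = 2
G(7) = mex{2,1,0} = 3
G(8) = mex{3,0,1} = 2
G(9) = mex{2,1,0} = 3
G(10) = mex{3,0,1} = 2
G(11) = mex{2,1,0} = 3
G(12) = mex{3,2,1} = 0
G(13) = mex{0,3,2} = 1
G(14) = mex{1,2,3} = 0
G(15) = mex{0,3,2} = 1
G(16) = mex{1,2,3} = 0
G(17) = mex{0,3,2} = 1
G(18) = mex{1,0,3} = 2
G(19) = mex{2,1,0} = 3
G(20) = mex{3,0,1} = 2
G(21) = mex{2,1,0} = 3
G(22) = mex{3,0,1} = 2
G(23) = mex{2,1,0} = 3
G(24) = mex{3,2,1} = 0
G(25) = mex{0,3,2} = 1
G(26) = mex{1,2,3} = 0
G(27) = mex{0,3,2} = 1
G(28) = mex{1,2,3} = 0

0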